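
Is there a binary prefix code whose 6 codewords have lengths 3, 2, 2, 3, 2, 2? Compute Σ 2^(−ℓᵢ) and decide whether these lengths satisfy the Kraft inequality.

With common denominator 2^3 = 8: Σ 2^(−ℓᵢ) = 1/8 + 2/8 + 2/8 + 1/8 + 2/8 + 2/8 = 10/8 = 1.25.
Kraft's inequality requires Σ ≤ 1; here Σ = 1.25 > 1, so no such prefix code exists.

1.25; no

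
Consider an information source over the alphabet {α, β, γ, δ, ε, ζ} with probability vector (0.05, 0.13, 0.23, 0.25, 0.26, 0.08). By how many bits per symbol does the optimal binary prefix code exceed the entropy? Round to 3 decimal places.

0.007 bits

Entropy H = −Σ p log₂ p ≈ 2.3832 bits.
Huffman merges: 1/20+2/25→13/100; 13/100+13/100→13/50; 23/100+1/4→12/25; 13/50+13/50→13/25; 12/25+13/25→1. L = 239/100 ≈ 2.3900.
L − H = 2.3900 − 2.3832 = 0.007 bits.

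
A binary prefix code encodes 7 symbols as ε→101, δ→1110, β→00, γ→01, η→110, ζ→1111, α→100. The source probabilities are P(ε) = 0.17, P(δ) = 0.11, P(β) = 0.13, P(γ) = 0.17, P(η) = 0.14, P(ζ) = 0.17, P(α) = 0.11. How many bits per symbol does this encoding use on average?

2.98 bits/symbol

L̄ = Σ pᵢ·ℓᵢ = 0.17·3 + 0.11·4 + 0.13·2 + 0.17·2 + 0.14·3 + 0.17·4 + 0.11·3 = 2.98 bits/symbol.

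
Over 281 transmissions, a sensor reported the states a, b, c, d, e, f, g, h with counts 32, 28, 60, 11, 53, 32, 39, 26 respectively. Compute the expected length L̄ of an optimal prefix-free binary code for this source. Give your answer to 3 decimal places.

Probabilities are the counts divided by 281.
Repeatedly combine the two least-probable nodes; the expected code length is the sum of the merged weights.
merge 11/281 + 26/281 → 37/281
merge 28/281 + 32/281 → 60/281
merge 32/281 + 37/281 → 69/281
merge 39/281 + 53/281 → 92/281
merge 60/281 + 60/281 → 120/281
merge 69/281 + 92/281 → 161/281
merge 120/281 + 161/281 → 1
L = 37/281 + 60/281 + 69/281 + 92/281 + 120/281 + 161/281 + 1 = 820/281 ≈ 2.918 bits/symbol.

2.918 bits/symbol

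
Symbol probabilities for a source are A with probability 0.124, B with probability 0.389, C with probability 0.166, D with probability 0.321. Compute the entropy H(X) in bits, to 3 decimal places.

1.860 bits

H = −Σ pᵢ log₂ pᵢ.
−0.124·log₂(0.124) = 0.3734
−0.389·log₂(0.389) = 0.5299
−0.166·log₂(0.166) = 0.4301
−0.321·log₂(0.321) = 0.5262
Sum ≈ 1.8596 → 1.860 bits.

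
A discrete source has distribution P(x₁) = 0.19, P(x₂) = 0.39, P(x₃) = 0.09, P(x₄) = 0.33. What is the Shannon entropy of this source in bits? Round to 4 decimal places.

1.8255 bits

H = −Σ pᵢ log₂ pᵢ.
−0.19·log₂(0.19) = 0.4552
−0.39·log₂(0.39) = 0.5298
−0.09·log₂(0.09) = 0.3127
−0.33·log₂(0.33) = 0.5278
Sum ≈ 1.8255 → 1.8255 bits.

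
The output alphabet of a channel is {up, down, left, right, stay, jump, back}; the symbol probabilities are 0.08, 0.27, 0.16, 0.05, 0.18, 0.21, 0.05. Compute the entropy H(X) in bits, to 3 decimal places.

H = −Σ pᵢ log₂ pᵢ.
−0.08·log₂(0.08) = 0.2915
−0.27·log₂(0.27) = 0.5100
−0.16·log₂(0.16) = 0.4230
−0.05·log₂(0.05) = 0.2161
−0.18·log₂(0.18) = 0.4453
−0.21·log₂(0.21) = 0.4728
−0.05·log₂(0.05) = 0.2161
Sum ≈ 2.5749 → 2.575 bits.

2.575 bits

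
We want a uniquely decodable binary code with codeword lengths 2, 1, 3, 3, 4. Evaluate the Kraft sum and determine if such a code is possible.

1.0625; no

With common denominator 2^4 = 16: Σ 2^(−ℓᵢ) = 4/16 + 8/16 + 2/16 + 2/16 + 1/16 = 17/16 = 1.0625.
Kraft's inequality requires Σ ≤ 1; here Σ = 1.0625 > 1, so no such prefix code exists.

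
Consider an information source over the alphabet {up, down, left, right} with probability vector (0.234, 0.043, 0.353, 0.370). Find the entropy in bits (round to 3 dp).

H = −Σ pᵢ log₂ pᵢ.
−0.234·log₂(0.234) = 0.4903
−0.043·log₂(0.043) = 0.1952
−0.353·log₂(0.353) = 0.5303
−0.370·log₂(0.370) = 0.5307
Sum ≈ 1.7466 → 1.747 bits.

1.747 bits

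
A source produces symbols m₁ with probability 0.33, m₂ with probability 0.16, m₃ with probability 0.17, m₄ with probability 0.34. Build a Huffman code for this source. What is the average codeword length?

Repeatedly combine the two least-probable nodes; the expected code length is the sum of the merged weights.
merge 4/25 + 17/100 → 33/100
merge 33/100 + 33/100 → 33/50
merge 17/50 + 33/50 → 1
L = 33/100 + 33/50 + 1 = 199/100 = 1.99 bits/symbol.

1.99 bits/symbol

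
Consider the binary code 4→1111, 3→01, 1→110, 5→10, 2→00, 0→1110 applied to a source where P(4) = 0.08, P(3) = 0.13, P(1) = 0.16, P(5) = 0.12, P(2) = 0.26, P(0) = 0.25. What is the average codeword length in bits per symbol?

L̄ = Σ pᵢ·ℓᵢ = 0.08·4 + 0.13·2 + 0.16·3 + 0.12·2 + 0.26·2 + 0.25·4 = 2.82 bits/symbol.

2.82 bits/symbol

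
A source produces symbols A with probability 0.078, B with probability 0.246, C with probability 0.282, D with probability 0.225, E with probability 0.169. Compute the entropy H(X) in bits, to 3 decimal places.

2.217 bits

H = −Σ pᵢ log₂ pᵢ.
−0.078·log₂(0.078) = 0.2871
−0.246·log₂(0.246) = 0.4977
−0.282·log₂(0.282) = 0.5150
−0.225·log₂(0.225) = 0.4842
−0.169·log₂(0.169) = 0.4335
Sum ≈ 2.2175 → 2.217 bits.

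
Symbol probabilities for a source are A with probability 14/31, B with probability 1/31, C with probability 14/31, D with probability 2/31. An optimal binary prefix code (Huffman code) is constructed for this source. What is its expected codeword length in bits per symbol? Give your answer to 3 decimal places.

Repeatedly combine the two least-probable nodes; the expected code length is the sum of the merged weights.
merge 1/31 + 2/31 → 3/31
merge 3/31 + 14/31 → 17/31
merge 14/31 + 17/31 → 1
L = 3/31 + 17/31 + 1 = 51/31 ≈ 1.645 bits/symbol.

1.645 bits/symbol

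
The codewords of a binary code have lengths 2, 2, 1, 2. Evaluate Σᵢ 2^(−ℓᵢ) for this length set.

1.25

With common denominator 2^2 = 4: Σ 2^(−ℓᵢ) = 1/4 + 1/4 + 2/4 + 1/4 = 5/4 = 1.25.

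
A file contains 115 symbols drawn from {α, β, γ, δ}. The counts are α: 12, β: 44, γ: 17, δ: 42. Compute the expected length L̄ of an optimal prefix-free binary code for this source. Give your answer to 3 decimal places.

1.870 bits/symbol

Probabilities are the counts divided by 115.
Repeatedly combine the two least-probable nodes; the expected code length is the sum of the merged weights.
merge 12/115 + 17/115 → 29/115
merge 29/115 + 42/115 → 71/115
merge 44/115 + 71/115 → 1
L = 29/115 + 71/115 + 1 = 43/23 ≈ 1.870 bits/symbol.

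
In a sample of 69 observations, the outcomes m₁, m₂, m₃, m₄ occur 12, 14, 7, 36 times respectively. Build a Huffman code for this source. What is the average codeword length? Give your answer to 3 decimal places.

1.754 bits/symbol

Probabilities are the counts divided by 69.
Repeatedly combine the two least-probable nodes; the expected code length is the sum of the merged weights.
merge 7/69 + 4/23 → 19/69
merge 14/69 + 19/69 → 11/23
merge 11/23 + 12/23 → 1
L = 19/69 + 11/23 + 1 = 121/69 ≈ 1.754 bits/symbol.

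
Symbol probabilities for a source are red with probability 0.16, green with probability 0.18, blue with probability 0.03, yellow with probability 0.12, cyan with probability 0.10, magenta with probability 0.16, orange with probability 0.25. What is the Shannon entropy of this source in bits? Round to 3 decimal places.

H = −Σ pᵢ log₂ pᵢ.
−0.16·log₂(0.16) = 0.4230
−0.18·log₂(0.18) = 0.4453
−0.03·log₂(0.03) = 0.1518
−0.12·log₂(0.12) = 0.3671
−0.10·log₂(0.10) = 0.3322
−0.16·log₂(0.16) = 0.4230
−0.25·log₂(0.25) = 0.5000
Sum ≈ 2.6424 → 2.642 bits.

2.642 bits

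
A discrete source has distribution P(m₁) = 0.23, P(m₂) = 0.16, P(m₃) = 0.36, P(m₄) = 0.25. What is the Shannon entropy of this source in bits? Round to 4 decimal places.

H = −Σ pᵢ log₂ pᵢ.
−0.23·log₂(0.23) = 0.4877
−0.16·log₂(0.16) = 0.4230
−0.36·log₂(0.36) = 0.5306
−0.25·log₂(0.25) = 0.5000
Sum ≈ 1.9413 → 1.9413 bits.

1.9413 bits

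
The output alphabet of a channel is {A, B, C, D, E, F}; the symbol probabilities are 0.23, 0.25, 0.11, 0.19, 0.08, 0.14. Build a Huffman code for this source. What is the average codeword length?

2.52 bits/symbol

Repeatedly combine the two least-probable nodes; the expected code length is the sum of the merged weights.
merge 2/25 + 11/100 → 19/100
merge 7/50 + 19/100 → 33/100
merge 19/100 + 23/100 → 21/50
merge 1/4 + 33/100 → 29/50
merge 21/50 + 29/50 → 1
L = 19/100 + 33/100 + 21/50 + 29/50 + 1 = 63/25 = 2.52 bits/symbol.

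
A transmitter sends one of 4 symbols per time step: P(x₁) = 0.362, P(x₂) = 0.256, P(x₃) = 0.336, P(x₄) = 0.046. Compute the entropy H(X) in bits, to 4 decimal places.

1.7669 bits

H = −Σ pᵢ log₂ pᵢ.
−0.362·log₂(0.362) = 0.5307
−0.256·log₂(0.256) = 0.5032
−0.336·log₂(0.336) = 0.5287
−0.046·log₂(0.046) = 0.2043
Sum ≈ 1.7669 → 1.7669 bits.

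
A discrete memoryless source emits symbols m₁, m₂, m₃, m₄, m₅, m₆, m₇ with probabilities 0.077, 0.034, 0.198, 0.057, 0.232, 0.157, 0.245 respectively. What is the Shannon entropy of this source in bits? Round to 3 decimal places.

2.554 bits

H = −Σ pᵢ log₂ pᵢ.
−0.077·log₂(0.077) = 0.2848
−0.034·log₂(0.034) = 0.1659
−0.198·log₂(0.198) = 0.4626
−0.057·log₂(0.057) = 0.2356
−0.232·log₂(0.232) = 0.4890
−0.157·log₂(0.157) = 0.4194
−0.245·log₂(0.245) = 0.4971
Sum ≈ 2.5544 → 2.554 bits.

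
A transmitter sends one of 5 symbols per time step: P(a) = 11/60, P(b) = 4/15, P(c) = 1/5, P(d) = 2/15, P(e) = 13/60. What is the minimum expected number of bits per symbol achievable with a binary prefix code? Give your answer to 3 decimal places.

2.317 bits/symbol

Repeatedly combine the two least-probable nodes; the expected code length is the sum of the merged weights.
merge 2/15 + 11/60 → 19/60
merge 1/5 + 13/60 → 5/12
merge 4/15 + 19/60 → 7/12
merge 5/12 + 7/12 → 1
L = 19/60 + 5/12 + 7/12 + 1 = 139/60 ≈ 2.317 bits/symbol.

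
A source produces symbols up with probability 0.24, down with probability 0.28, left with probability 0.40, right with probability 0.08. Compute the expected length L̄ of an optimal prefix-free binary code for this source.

1.92 bits/symbol

Repeatedly combine the two least-probable nodes; the expected code length is the sum of the merged weights.
merge 2/25 + 6/25 → 8/25
merge 7/25 + 8/25 → 3/5
merge 2/5 + 3/5 → 1
L = 8/25 + 3/5 + 1 = 48/25 = 1.92 bits/symbol.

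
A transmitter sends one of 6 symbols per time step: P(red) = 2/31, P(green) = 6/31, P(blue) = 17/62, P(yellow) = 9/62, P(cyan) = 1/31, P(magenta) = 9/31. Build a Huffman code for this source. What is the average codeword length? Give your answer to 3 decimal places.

Repeatedly combine the two least-probable nodes; the expected code length is the sum of the merged weights.
merge 1/31 + 2/31 → 3/31
merge 3/31 + 9/62 → 15/62
merge 6/31 + 15/62 → 27/62
merge 17/62 + 9/31 → 35/62
merge 27/62 + 35/62 → 1
L = 3/31 + 15/62 + 27/62 + 35/62 + 1 = 145/62 ≈ 2.339 bits/symbol.

2.339 bits/symbol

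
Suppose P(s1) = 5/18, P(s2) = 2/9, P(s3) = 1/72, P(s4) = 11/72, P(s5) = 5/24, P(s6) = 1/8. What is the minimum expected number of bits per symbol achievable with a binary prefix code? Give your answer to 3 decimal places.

2.431 bits/symbol

Repeatedly combine the two least-probable nodes; the expected code length is the sum of the merged weights.
merge 1/72 + 1/8 → 5/36
merge 5/36 + 11/72 → 7/24
merge 5/24 + 2/9 → 31/72
merge 5/18 + 7/24 → 41/72
merge 31/72 + 41/72 → 1
L = 5/36 + 7/24 + 31/72 + 41/72 + 1 = 175/72 ≈ 2.431 bits/symbol.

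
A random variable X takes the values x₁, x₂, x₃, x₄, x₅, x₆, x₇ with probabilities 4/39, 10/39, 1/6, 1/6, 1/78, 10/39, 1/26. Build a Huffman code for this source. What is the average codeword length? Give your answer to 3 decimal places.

2.526 bits/symbol

Repeatedly combine the two least-probable nodes; the expected code length is the sum of the merged weights.
merge 1/78 + 1/26 → 2/39
merge 2/39 + 4/39 → 2/13
merge 2/13 + 1/6 → 25/78
merge 1/6 + 10/39 → 11/26
merge 10/39 + 25/78 → 15/26
merge 11/26 + 15/26 → 1
L = 2/39 + 2/13 + 25/78 + 11/26 + 15/26 + 1 = 197/78 ≈ 2.526 bits/symbol.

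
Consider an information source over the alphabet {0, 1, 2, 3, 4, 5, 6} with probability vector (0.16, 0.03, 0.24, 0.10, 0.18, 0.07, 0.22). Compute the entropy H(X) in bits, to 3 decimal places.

H = −Σ pᵢ log₂ pᵢ.
−0.16·log₂(0.16) = 0.4230
−0.03·log₂(0.03) = 0.1518
−0.24·log₂(0.24) = 0.4941
−0.10·log₂(0.10) = 0.3322
−0.18·log₂(0.18) = 0.4453
−0.07·log₂(0.07) = 0.2686
−0.22·log₂(0.22) = 0.4806
Sum ≈ 2.5955 → 2.596 bits.

2.596 bits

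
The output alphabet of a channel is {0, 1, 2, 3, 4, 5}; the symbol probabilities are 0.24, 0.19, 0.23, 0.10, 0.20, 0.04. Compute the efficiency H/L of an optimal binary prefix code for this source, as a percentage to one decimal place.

Entropy H = −Σ p log₂ p ≈ 2.4194 bits.
Huffman merges: 1/25+1/10→7/50; 7/50+19/100→33/100; 1/5+23/100→43/100; 6/25+33/100→57/100; 43/100+57/100→1. L = 247/100 ≈ 2.4700.
Efficiency = H/L = 2.4194/2.4700 = 97.9%.

97.9%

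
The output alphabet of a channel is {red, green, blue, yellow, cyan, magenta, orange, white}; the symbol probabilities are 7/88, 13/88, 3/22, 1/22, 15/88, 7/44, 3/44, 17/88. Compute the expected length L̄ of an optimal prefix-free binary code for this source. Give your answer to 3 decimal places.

2.920 bits/symbol

Repeatedly combine the two least-probable nodes; the expected code length is the sum of the merged weights.
merge 1/22 + 3/44 → 5/44
merge 7/88 + 5/44 → 17/88
merge 3/22 + 13/88 → 25/88
merge 7/44 + 15/88 → 29/88
merge 17/88 + 17/88 → 17/44
merge 25/88 + 29/88 → 27/44
merge 17/44 + 27/44 → 1
L = 5/44 + 17/88 + 25/88 + 29/88 + 17/44 + 27/44 + 1 = 257/88 ≈ 2.920 bits/symbol.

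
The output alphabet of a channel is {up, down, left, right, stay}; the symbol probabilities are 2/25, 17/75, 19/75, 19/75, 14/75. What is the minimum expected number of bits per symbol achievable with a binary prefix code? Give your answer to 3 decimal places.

Repeatedly combine the two least-probable nodes; the expected code length is the sum of the merged weights.
merge 2/25 + 14/75 → 4/15
merge 17/75 + 19/75 → 12/25
merge 19/75 + 4/15 → 13/25
merge 12/25 + 13/25 → 1
L = 4/15 + 12/25 + 13/25 + 1 = 34/15 ≈ 2.267 bits/symbol.

2.267 bits/symbol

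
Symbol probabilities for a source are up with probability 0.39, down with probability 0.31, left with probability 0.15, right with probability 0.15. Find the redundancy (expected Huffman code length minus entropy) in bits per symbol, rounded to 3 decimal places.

Entropy H = −Σ p log₂ p ≈ 1.8747 bits.
Huffman merges: 3/20+3/20→3/10; 3/10+31/100→61/100; 39/100+61/100→1. L = 191/100 ≈ 1.9100.
L − H = 1.9100 − 1.8747 = 0.035 bits.

0.035 bits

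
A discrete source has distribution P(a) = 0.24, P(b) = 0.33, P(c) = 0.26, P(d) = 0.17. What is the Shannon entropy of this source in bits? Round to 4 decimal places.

1.9618 bits

H = −Σ pᵢ log₂ pᵢ.
−0.24·log₂(0.24) = 0.4941
−0.33·log₂(0.33) = 0.5278
−0.26·log₂(0.26) = 0.5053
−0.17·log₂(0.17) = 0.4346
Sum ≈ 1.9618 → 1.9618 bits.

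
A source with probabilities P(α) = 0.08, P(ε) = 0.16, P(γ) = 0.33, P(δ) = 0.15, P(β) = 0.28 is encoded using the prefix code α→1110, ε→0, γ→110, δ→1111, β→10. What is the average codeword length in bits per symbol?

L̄ = Σ pᵢ·ℓᵢ = 0.08·4 + 0.16·1 + 0.33·3 + 0.15·4 + 0.28·2 = 2.63 bits/symbol.

2.63 bits/symbol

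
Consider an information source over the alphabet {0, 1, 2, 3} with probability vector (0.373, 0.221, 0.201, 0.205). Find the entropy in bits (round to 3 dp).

1.946 bits

H = −Σ pᵢ log₂ pᵢ.
−0.373·log₂(0.373) = 0.5307
−0.221·log₂(0.221) = 0.4813
−0.201·log₂(0.201) = 0.4653
−0.205·log₂(0.205) = 0.4687
Sum ≈ 1.9460 → 1.946 bits.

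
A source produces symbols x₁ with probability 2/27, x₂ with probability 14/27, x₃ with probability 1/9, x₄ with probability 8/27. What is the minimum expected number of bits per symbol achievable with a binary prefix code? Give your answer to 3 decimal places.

Repeatedly combine the two least-probable nodes; the expected code length is the sum of the merged weights.
merge 2/27 + 1/9 → 5/27
merge 5/27 + 8/27 → 13/27
merge 13/27 + 14/27 → 1
L = 5/27 + 13/27 + 1 = 5/3 ≈ 1.667 bits/symbol.

1.667 bits/symbol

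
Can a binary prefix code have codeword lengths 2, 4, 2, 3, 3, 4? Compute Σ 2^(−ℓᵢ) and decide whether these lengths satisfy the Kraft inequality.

With common denominator 2^4 = 16: Σ 2^(−ℓᵢ) = 4/16 + 1/16 + 4/16 + 2/16 + 2/16 + 1/16 = 14/16 = 0.875.
Kraft's inequality requires Σ ≤ 1; here Σ = 0.875 ≤ 1, so such a prefix code exists.

0.875; yes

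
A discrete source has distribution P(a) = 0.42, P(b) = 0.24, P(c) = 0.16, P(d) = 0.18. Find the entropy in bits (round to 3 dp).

H = −Σ pᵢ log₂ pᵢ.
−0.42·log₂(0.42) = 0.5256
−0.24·log₂(0.24) = 0.4941
−0.16·log₂(0.16) = 0.4230
−0.18·log₂(0.18) = 0.4453
Sum ≈ 1.8881 → 1.888 bits.

1.888 bits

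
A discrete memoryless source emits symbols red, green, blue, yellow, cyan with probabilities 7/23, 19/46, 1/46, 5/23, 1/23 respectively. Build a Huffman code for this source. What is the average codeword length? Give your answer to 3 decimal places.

Repeatedly combine the two least-probable nodes; the expected code length is the sum of the merged weights.
merge 1/46 + 1/23 → 3/46
merge 3/46 + 5/23 → 13/46
merge 13/46 + 7/23 → 27/46
merge 19/46 + 27/46 → 1
L = 3/46 + 13/46 + 27/46 + 1 = 89/46 ≈ 1.935 bits/symbol.

1.935 bits/symbol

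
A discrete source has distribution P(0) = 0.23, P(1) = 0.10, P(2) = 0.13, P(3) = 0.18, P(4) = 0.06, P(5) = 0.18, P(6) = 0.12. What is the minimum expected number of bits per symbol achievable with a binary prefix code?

2.75 bits/symbol

Repeatedly combine the two least-probable nodes; the expected code length is the sum of the merged weights.
merge 3/50 + 1/10 → 4/25
merge 3/25 + 13/100 → 1/4
merge 4/25 + 9/50 → 17/50
merge 9/50 + 23/100 → 41/100
merge 1/4 + 17/50 → 59/100
merge 41/100 + 59/100 → 1
L = 4/25 + 1/4 + 17/50 + 41/100 + 59/100 + 1 = 11/4 = 2.75 bits/symbol.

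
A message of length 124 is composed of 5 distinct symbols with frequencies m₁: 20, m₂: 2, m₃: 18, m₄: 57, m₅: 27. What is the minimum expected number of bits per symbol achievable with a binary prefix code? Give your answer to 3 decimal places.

2.024 bits/symbol

Probabilities are the counts divided by 124.
Repeatedly combine the two least-probable nodes; the expected code length is the sum of the merged weights.
merge 1/62 + 9/62 → 5/31
merge 5/31 + 5/31 → 10/31
merge 27/124 + 10/31 → 67/124
merge 57/124 + 67/124 → 1
L = 5/31 + 10/31 + 67/124 + 1 = 251/124 ≈ 2.024 bits/symbol.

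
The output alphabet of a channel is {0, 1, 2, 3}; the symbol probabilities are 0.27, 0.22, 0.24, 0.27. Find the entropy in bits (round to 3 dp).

H = −Σ pᵢ log₂ pᵢ.
−0.27·log₂(0.27) = 0.5100
−0.22·log₂(0.22) = 0.4806
−0.24·log₂(0.24) = 0.4941
−0.27·log₂(0.27) = 0.5100
Sum ≈ 1.9948 → 1.995 bits.

1.995 bits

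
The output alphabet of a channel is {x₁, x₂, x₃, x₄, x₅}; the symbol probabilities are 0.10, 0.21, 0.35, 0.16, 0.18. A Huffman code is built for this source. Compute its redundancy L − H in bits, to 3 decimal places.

Entropy H = −Σ p log₂ p ≈ 2.2034 bits.
Huffman merges: 1/10+4/25→13/50; 9/50+21/100→39/100; 13/50+7/20→61/100; 39/100+61/100→1. L = 113/50 ≈ 2.2600.
L − H = 2.2600 − 2.2034 = 0.057 bits.

0.057 bits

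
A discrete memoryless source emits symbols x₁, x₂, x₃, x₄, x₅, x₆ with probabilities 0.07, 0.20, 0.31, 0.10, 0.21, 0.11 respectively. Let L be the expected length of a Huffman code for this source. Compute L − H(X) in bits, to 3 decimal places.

Entropy H = −Σ p log₂ p ≈ 2.4120 bits.
Huffman merges: 7/100+1/10→17/100; 11/100+17/100→7/25; 1/5+21/100→41/100; 7/25+31/100→59/100; 41/100+59/100→1. L = 49/20 ≈ 2.4500.
L − H = 2.4500 − 2.4120 = 0.038 bits.

0.038 bits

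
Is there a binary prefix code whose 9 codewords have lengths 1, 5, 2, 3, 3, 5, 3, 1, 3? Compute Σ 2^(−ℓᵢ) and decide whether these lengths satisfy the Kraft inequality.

With common denominator 2^5 = 32: Σ 2^(−ℓᵢ) = 16/32 + 1/32 + 8/32 + 4/32 + 4/32 + 1/32 + 4/32 + 16/32 + 4/32 = 58/32 = 1.8125.
Kraft's inequality requires Σ ≤ 1; here Σ = 1.8125 > 1, so no such prefix code exists.

1.8125; no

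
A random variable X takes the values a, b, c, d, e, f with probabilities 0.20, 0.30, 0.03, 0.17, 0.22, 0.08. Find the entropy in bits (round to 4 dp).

2.3439 bits

H = −Σ pᵢ log₂ pᵢ.
−0.20·log₂(0.20) = 0.4644
−0.30·log₂(0.30) = 0.5211
−0.03·log₂(0.03) = 0.1518
−0.17·log₂(0.17) = 0.4346
−0.22·log₂(0.22) = 0.4806
−0.08·log₂(0.08) = 0.2915
Sum ≈ 2.3439 → 2.3439 bits.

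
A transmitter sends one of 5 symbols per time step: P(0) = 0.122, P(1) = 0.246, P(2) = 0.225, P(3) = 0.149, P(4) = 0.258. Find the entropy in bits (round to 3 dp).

2.266 bits

H = −Σ pᵢ log₂ pᵢ.
−0.122·log₂(0.122) = 0.3703
−0.246·log₂(0.246) = 0.4977
−0.225·log₂(0.225) = 0.4842
−0.149·log₂(0.149) = 0.4092
−0.258·log₂(0.258) = 0.5043
Sum ≈ 2.2657 → 2.266 bits.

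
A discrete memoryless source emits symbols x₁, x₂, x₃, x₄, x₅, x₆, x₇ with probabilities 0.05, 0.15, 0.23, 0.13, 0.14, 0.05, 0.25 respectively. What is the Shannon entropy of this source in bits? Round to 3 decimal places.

2.610 bits

H = −Σ pᵢ log₂ pᵢ.
−0.05·log₂(0.05) = 0.2161
−0.15·log₂(0.15) = 0.4105
−0.23·log₂(0.23) = 0.4877
−0.13·log₂(0.13) = 0.3826
−0.14·log₂(0.14) = 0.3971
−0.05·log₂(0.05) = 0.2161
−0.25·log₂(0.25) = 0.5000
Sum ≈ 2.6102 → 2.610 bits.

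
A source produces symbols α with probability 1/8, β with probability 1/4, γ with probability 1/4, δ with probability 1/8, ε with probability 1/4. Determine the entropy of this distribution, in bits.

2.25 bits

Each probability is a power of 1/2, so log₂(1/p) is an integer.
H = Σ p·log₂(1/p) = 1/8·3 + 1/4·2 + 1/4·2 + 1/8·3 + 1/4·2 = 2.25 bits.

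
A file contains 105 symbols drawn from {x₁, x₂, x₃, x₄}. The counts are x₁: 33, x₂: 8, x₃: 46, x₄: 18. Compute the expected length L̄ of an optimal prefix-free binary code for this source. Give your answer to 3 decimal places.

Probabilities are the counts divided by 105.
Repeatedly combine the two least-probable nodes; the expected code length is the sum of the merged weights.
merge 8/105 + 6/35 → 26/105
merge 26/105 + 11/35 → 59/105
merge 46/105 + 59/105 → 1
L = 26/105 + 59/105 + 1 = 38/21 ≈ 1.810 bits/symbol.

1.810 bits/symbol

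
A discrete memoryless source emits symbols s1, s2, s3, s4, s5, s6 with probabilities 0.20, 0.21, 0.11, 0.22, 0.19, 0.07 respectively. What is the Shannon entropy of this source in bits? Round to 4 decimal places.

2.4919 bits

H = −Σ pᵢ log₂ pᵢ.
−0.20·log₂(0.20) = 0.4644
−0.21·log₂(0.21) = 0.4728
−0.11·log₂(0.11) = 0.3503
−0.22·log₂(0.22) = 0.4806
−0.19·log₂(0.19) = 0.4552
−0.07·log₂(0.07) = 0.2686
Sum ≈ 2.4919 → 2.4919 bits.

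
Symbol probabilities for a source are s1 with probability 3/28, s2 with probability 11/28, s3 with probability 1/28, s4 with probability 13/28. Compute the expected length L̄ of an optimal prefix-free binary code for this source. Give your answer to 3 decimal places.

Repeatedly combine the two least-probable nodes; the expected code length is the sum of the merged weights.
merge 1/28 + 3/28 → 1/7
merge 1/7 + 11/28 → 15/28
merge 13/28 + 15/28 → 1
L = 1/7 + 15/28 + 1 = 47/28 ≈ 1.679 bits/symbol.

1.679 bits/symbol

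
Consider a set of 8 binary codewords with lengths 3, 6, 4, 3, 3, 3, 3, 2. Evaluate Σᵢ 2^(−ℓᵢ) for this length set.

With common denominator 2^6 = 64: Σ 2^(−ℓᵢ) = 8/64 + 1/64 + 4/64 + 8/64 + 8/64 + 8/64 + 8/64 + 16/64 = 61/64 = 0.953125.

0.953125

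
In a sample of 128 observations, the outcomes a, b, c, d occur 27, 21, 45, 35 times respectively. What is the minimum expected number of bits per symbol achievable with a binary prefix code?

2 bits/symbol

Probabilities are the counts divided by 128.
Repeatedly combine the two least-probable nodes; the expected code length is the sum of the merged weights.
merge 21/128 + 27/128 → 3/8
merge 35/128 + 45/128 → 5/8
merge 3/8 + 5/8 → 1
L = 3/8 + 5/8 + 1 = 2 bits/symbol.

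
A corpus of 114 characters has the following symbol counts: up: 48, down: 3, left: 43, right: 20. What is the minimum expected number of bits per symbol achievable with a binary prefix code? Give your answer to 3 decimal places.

Probabilities are the counts divided by 114.
Repeatedly combine the two least-probable nodes; the expected code length is the sum of the merged weights.
merge 1/38 + 10/57 → 23/114
merge 23/114 + 43/114 → 11/19
merge 8/19 + 11/19 → 1
L = 23/114 + 11/19 + 1 = 203/114 ≈ 1.781 bits/symbol.

1.781 bits/symbol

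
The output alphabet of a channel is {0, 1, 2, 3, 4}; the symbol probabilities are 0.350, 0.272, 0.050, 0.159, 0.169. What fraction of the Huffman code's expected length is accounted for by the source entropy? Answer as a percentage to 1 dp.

Entropy H = −Σ p log₂ p ≈ 2.1124 bits.
Huffman merges: 1/20+159/1000→209/1000; 169/1000+209/1000→189/500; 34/125+7/20→311/500; 189/500+311/500→1. L = 2209/1000 ≈ 2.2090.
Efficiency = H/L = 2.1124/2.2090 = 95.6%.

95.6%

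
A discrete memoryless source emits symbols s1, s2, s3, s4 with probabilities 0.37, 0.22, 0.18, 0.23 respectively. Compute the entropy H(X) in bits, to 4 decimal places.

1.9443 bits

H = −Σ pᵢ log₂ pᵢ.
−0.37·log₂(0.37) = 0.5307
−0.22·log₂(0.22) = 0.4806
−0.18·log₂(0.18) = 0.4453
−0.23·log₂(0.23) = 0.4877
Sum ≈ 1.9443 → 1.9443 bits.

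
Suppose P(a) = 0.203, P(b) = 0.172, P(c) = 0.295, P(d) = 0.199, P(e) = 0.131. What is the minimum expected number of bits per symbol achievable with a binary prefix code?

2.303 bits/symbol

Repeatedly combine the two least-probable nodes; the expected code length is the sum of the merged weights.
merge 131/1000 + 43/250 → 303/1000
merge 199/1000 + 203/1000 → 201/500
merge 59/200 + 303/1000 → 299/500
merge 201/500 + 299/500 → 1
L = 303/1000 + 201/500 + 299/500 + 1 = 2303/1000 = 2.303 bits/symbol.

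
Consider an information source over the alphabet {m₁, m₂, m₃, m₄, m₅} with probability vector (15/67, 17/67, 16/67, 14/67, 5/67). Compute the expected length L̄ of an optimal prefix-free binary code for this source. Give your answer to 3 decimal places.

Repeatedly combine the two least-probable nodes; the expected code length is the sum of the merged weights.
merge 5/67 + 14/67 → 19/67
merge 15/67 + 16/67 → 31/67
merge 17/67 + 19/67 → 36/67
merge 31/67 + 36/67 → 1
L = 19/67 + 31/67 + 36/67 + 1 = 153/67 ≈ 2.284 bits/symbol.

2.284 bits/symbol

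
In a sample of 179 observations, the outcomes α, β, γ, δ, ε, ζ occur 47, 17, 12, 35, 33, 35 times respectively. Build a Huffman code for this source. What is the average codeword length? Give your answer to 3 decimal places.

2.508 bits/symbol

Probabilities are the counts divided by 179.
Repeatedly combine the two least-probable nodes; the expected code length is the sum of the merged weights.
merge 12/179 + 17/179 → 29/179
merge 29/179 + 33/179 → 62/179
merge 35/179 + 35/179 → 70/179
merge 47/179 + 62/179 → 109/179
merge 70/179 + 109/179 → 1
L = 29/179 + 62/179 + 70/179 + 109/179 + 1 = 449/179 ≈ 2.508 bits/symbol.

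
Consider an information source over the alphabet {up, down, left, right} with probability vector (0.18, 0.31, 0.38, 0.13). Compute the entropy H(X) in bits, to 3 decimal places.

H = −Σ pᵢ log₂ pᵢ.
−0.18·log₂(0.18) = 0.4453
−0.31·log₂(0.31) = 0.5238
−0.38·log₂(0.38) = 0.5305
−0.13·log₂(0.13) = 0.3826
Sum ≈ 1.8822 → 1.882 bits.

1.882 bits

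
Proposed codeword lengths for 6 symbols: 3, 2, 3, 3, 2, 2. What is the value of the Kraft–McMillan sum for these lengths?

1.125

With common denominator 2^3 = 8: Σ 2^(−ℓᵢ) = 1/8 + 2/8 + 1/8 + 1/8 + 2/8 + 2/8 = 9/8 = 1.125.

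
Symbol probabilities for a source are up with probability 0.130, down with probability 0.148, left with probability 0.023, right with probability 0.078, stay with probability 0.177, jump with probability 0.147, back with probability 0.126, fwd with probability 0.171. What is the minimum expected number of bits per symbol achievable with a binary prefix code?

Repeatedly combine the two least-probable nodes; the expected code length is the sum of the merged weights.
merge 23/1000 + 39/500 → 101/1000
merge 101/1000 + 63/500 → 227/1000
merge 13/100 + 147/1000 → 277/1000
merge 37/250 + 171/1000 → 319/1000
merge 177/1000 + 227/1000 → 101/250
merge 277/1000 + 319/1000 → 149/250
merge 101/250 + 149/250 → 1
L = 101/1000 + 227/1000 + 277/1000 + 319/1000 + 101/250 + 149/250 + 1 = 731/250 = 2.924 bits/symbol.

2.924 bits/symbol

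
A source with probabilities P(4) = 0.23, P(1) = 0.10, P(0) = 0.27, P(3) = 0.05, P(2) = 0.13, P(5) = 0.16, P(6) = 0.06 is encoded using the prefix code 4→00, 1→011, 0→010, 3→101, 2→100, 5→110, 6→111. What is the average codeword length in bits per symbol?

2.77 bits/symbol

L̄ = Σ pᵢ·ℓᵢ = 0.23·2 + 0.10·3 + 0.27·3 + 0.05·3 + 0.13·3 + 0.16·3 + 0.06·3 = 2.77 bits/symbol.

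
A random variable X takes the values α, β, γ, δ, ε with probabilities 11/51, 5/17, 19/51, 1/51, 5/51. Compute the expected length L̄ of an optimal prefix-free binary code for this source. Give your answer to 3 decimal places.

Repeatedly combine the two least-probable nodes; the expected code length is the sum of the merged weights.
merge 1/51 + 5/51 → 2/17
merge 2/17 + 11/51 → 1/3
merge 5/17 + 1/3 → 32/51
merge 19/51 + 32/51 → 1
L = 2/17 + 1/3 + 32/51 + 1 = 106/51 ≈ 2.078 bits/symbol.

2.078 bits/symbol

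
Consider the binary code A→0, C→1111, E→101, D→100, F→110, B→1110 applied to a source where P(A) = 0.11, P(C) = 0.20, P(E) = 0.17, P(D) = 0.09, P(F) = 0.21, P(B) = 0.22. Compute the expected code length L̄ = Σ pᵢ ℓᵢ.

L̄ = Σ pᵢ·ℓᵢ = 0.11·1 + 0.20·4 + 0.17·3 + 0.09·3 + 0.21·3 + 0.22·4 = 3.2 bits/symbol.

3.2 bits/symbol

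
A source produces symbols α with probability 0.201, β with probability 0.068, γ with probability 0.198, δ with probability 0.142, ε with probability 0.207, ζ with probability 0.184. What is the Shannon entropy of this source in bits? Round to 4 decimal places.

2.5112 bits

H = −Σ pᵢ log₂ pᵢ.
−0.201·log₂(0.201) = 0.4653
−0.068·log₂(0.068) = 0.2637
−0.198·log₂(0.198) = 0.4626
−0.142·log₂(0.142) = 0.3999
−0.207·log₂(0.207) = 0.4704
−0.184·log₂(0.184) = 0.4494
Sum ≈ 2.5112 → 2.5112 bits.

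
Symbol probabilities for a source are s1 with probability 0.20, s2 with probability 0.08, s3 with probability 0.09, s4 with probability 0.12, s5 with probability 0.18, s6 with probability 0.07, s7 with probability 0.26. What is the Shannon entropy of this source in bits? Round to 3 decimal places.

H = −Σ pᵢ log₂ pᵢ.
−0.20·log₂(0.20) = 0.4644
−0.08·log₂(0.08) = 0.2915
−0.09·log₂(0.09) = 0.3127
−0.12·log₂(0.12) = 0.3671
−0.18·log₂(0.18) = 0.4453
−0.07·log₂(0.07) = 0.2686
−0.26·log₂(0.26) = 0.5053
Sum ≈ 2.6548 → 2.655 bits.

2.655 bits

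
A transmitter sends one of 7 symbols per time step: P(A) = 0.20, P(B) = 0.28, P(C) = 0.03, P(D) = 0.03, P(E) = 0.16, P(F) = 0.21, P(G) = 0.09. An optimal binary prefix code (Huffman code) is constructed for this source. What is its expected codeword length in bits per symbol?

2.52 bits/symbol

Repeatedly combine the two least-probable nodes; the expected code length is the sum of the merged weights.
merge 3/100 + 3/100 → 3/50
merge 3/50 + 9/100 → 3/20
merge 3/20 + 4/25 → 31/100
merge 1/5 + 21/100 → 41/100
merge 7/25 + 31/100 → 59/100
merge 41/100 + 59/100 → 1
L = 3/50 + 3/20 + 31/100 + 41/100 + 59/100 + 1 = 63/25 = 2.52 bits/symbol.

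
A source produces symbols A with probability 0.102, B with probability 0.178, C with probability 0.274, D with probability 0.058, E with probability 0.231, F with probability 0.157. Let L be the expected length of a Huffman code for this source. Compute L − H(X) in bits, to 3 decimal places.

Entropy H = −Σ p log₂ p ≈ 2.4369 bits.
Huffman merges: 29/500+51/500→4/25; 157/1000+4/25→317/1000; 89/500+231/1000→409/1000; 137/500+317/1000→591/1000; 409/1000+591/1000→1. L = 2477/1000 ≈ 2.4770.
L − H = 2.4770 − 2.4369 = 0.040 bits.

0.040 bits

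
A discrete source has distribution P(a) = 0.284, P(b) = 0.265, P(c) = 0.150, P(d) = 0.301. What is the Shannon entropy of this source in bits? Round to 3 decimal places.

1.955 bits

H = −Σ pᵢ log₂ pᵢ.
−0.284·log₂(0.284) = 0.5158
−0.265·log₂(0.265) = 0.5077
−0.150·log₂(0.150) = 0.4105
−0.301·log₂(0.301) = 0.5214
Sum ≈ 1.9554 → 1.955 bits.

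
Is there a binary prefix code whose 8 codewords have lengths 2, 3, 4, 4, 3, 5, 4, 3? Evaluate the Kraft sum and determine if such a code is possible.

0.84375; yes

With common denominator 2^5 = 32: Σ 2^(−ℓᵢ) = 8/32 + 4/32 + 2/32 + 2/32 + 4/32 + 1/32 + 2/32 + 4/32 = 27/32 = 0.84375.
Kraft's inequality requires Σ ≤ 1; here Σ = 0.84375 ≤ 1, so such a prefix code exists.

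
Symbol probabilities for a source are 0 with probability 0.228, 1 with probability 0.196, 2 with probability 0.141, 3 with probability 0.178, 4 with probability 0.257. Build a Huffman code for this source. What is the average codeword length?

2.319 bits/symbol

Repeatedly combine the two least-probable nodes; the expected code length is the sum of the merged weights.
merge 141/1000 + 89/500 → 319/1000
merge 49/250 + 57/250 → 53/125
merge 257/1000 + 319/1000 → 72/125
merge 53/125 + 72/125 → 1
L = 319/1000 + 53/125 + 72/125 + 1 = 2319/1000 = 2.319 bits/symbol.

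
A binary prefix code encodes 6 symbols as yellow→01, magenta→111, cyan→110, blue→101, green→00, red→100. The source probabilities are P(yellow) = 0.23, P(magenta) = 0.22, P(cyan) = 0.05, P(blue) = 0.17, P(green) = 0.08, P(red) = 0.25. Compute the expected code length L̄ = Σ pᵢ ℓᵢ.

L̄ = Σ pᵢ·ℓᵢ = 0.23·2 + 0.22·3 + 0.05·3 + 0.17·3 + 0.08·2 + 0.25·3 = 2.69 bits/symbol.

2.69 bits/symbol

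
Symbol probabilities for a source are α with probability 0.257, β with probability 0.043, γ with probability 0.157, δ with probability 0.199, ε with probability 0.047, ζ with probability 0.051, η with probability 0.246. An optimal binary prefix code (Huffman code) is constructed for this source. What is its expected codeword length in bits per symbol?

Repeatedly combine the two least-probable nodes; the expected code length is the sum of the merged weights.
merge 43/1000 + 47/1000 → 9/100
merge 51/1000 + 9/100 → 141/1000
merge 141/1000 + 157/1000 → 149/500
merge 199/1000 + 123/500 → 89/200
merge 257/1000 + 149/500 → 111/200
merge 89/200 + 111/200 → 1
L = 9/100 + 141/1000 + 149/500 + 89/200 + 111/200 + 1 = 2529/1000 = 2.529 bits/symbol.

2.529 bits/symbol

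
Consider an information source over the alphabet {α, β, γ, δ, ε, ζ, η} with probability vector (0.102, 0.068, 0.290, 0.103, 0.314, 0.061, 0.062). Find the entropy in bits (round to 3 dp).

2.475 bits

H = −Σ pᵢ log₂ pᵢ.
−0.102·log₂(0.102) = 0.3359
−0.068·log₂(0.068) = 0.2637
−0.290·log₂(0.290) = 0.5179
−0.103·log₂(0.103) = 0.3378
−0.314·log₂(0.314) = 0.5247
−0.061·log₂(0.061) = 0.2461
−0.062·log₂(0.062) = 0.2487
Sum ≈ 2.4749 → 2.475 bits.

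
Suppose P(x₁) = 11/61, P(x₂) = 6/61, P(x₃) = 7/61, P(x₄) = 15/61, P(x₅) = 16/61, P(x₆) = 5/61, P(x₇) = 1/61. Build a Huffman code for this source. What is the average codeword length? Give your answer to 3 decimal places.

2.590 bits/symbol

Repeatedly combine the two least-probable nodes; the expected code length is the sum of the merged weights.
merge 1/61 + 5/61 → 6/61
merge 6/61 + 6/61 → 12/61
merge 7/61 + 11/61 → 18/61
merge 12/61 + 15/61 → 27/61
merge 16/61 + 18/61 → 34/61
merge 27/61 + 34/61 → 1
L = 6/61 + 12/61 + 18/61 + 27/61 + 34/61 + 1 = 158/61 ≈ 2.590 bits/symbol.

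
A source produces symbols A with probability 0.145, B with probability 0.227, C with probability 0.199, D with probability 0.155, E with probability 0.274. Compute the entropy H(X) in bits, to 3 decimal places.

2.282 bits

H = −Σ pᵢ log₂ pᵢ.
−0.145·log₂(0.145) = 0.4040
−0.227·log₂(0.227) = 0.4856
−0.199·log₂(0.199) = 0.4635
−0.155·log₂(0.155) = 0.4169
−0.274·log₂(0.274) = 0.5118
Sum ≈ 2.2817 → 2.282 bits.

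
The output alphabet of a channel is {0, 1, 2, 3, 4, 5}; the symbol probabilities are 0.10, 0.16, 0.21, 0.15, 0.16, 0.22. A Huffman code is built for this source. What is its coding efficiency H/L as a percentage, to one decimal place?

Entropy H = −Σ p log₂ p ≈ 2.5422 bits.
Huffman merges: 1/10+3/20→1/4; 4/25+4/25→8/25; 21/100+11/50→43/100; 1/4+8/25→57/100; 43/100+57/100→1. L = 257/100 ≈ 2.5700.
Efficiency = H/L = 2.5422/2.5700 = 98.9%.

98.9%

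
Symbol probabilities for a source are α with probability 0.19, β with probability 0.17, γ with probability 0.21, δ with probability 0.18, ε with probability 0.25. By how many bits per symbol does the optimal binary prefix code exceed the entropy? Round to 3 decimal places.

Entropy H = −Σ p log₂ p ≈ 2.3079 bits.
Huffman merges: 17/100+9/50→7/20; 19/100+21/100→2/5; 1/4+7/20→3/5; 2/5+3/5→1. L = 47/20 ≈ 2.3500.
L − H = 2.3500 − 2.3079 = 0.042 bits.

0.042 bits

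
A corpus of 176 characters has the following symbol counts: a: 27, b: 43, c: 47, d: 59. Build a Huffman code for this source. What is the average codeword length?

Probabilities are the counts divided by 176.
Repeatedly combine the two least-probable nodes; the expected code length is the sum of the merged weights.
merge 27/176 + 43/176 → 35/88
merge 47/176 + 59/176 → 53/88
merge 35/88 + 53/88 → 1
L = 35/88 + 53/88 + 1 = 2 bits/symbol.

2 bits/symbol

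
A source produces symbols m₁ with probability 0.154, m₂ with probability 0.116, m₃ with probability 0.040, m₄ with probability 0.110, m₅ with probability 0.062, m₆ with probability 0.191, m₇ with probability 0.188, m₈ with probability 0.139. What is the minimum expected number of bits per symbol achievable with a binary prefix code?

Repeatedly combine the two least-probable nodes; the expected code length is the sum of the merged weights.
merge 1/25 + 31/500 → 51/500
merge 51/500 + 11/100 → 53/250
merge 29/250 + 139/1000 → 51/200
merge 77/500 + 47/250 → 171/500
merge 191/1000 + 53/250 → 403/1000
merge 51/200 + 171/500 → 597/1000
merge 403/1000 + 597/1000 → 1
L = 51/500 + 53/250 + 51/200 + 171/500 + 403/1000 + 597/1000 + 1 = 2911/1000 = 2.911 bits/symbol.

2.911 bits/symbol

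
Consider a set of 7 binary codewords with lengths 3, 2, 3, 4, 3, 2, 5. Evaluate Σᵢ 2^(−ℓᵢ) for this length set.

0.96875

With common denominator 2^5 = 32: Σ 2^(−ℓᵢ) = 4/32 + 8/32 + 4/32 + 2/32 + 4/32 + 8/32 + 1/32 = 31/32 = 0.96875.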